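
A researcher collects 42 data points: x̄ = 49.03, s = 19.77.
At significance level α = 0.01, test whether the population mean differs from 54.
One-sample t-test:
H₀: μ = 54
H₁: μ ≠ 54
df = n - 1 = 41
t = (x̄ - μ₀) / (s/√n) = (49.03 - 54) / (19.77/√42) = -1.629
p-value = 0.1109

Since p-value > α = 0.01, we fail to reject H₀.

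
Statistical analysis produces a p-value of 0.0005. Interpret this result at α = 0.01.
Since p = 0.0005 < α = 0.01, reject H₀.
There is sufficient evidence to reject the null hypothesis; the result is statistically significant at the 0.01 level.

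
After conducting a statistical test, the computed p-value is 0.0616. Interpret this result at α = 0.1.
Since p = 0.0616 < α = 0.1, reject H₀.
There is sufficient evidence to reject the null hypothesis; the result is statistically significant at the 0.1 level.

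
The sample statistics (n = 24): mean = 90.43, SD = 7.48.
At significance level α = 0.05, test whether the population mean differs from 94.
One-sample t-test:
H₀: μ = 94
H₁: μ ≠ 94
df = n - 1 = 23
t = (x̄ - μ₀) / (s/√n) = (90.43 - 94) / (7.48/√24) = -2.338
p-value = 0.0284

Since p-value < α = 0.05, we reject H₀.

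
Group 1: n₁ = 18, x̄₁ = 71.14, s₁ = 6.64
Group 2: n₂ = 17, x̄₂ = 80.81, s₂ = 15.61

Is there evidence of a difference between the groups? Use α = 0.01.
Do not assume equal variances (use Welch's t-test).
Welch's two-sample t-test:
H₀: μ₁ = μ₂
H₁: μ₁ ≠ μ₂
s₁²/n₁ = 6.64²/18 = 2.4494,  s₂²/n₂ = 15.61²/17 = 14.3337
SE = √(s₁²/n₁ + s₂²/n₂) = √(2.4494 + 14.3337) = 4.0967
df (Welch-Satterthwaite) = (s₁²/n₁ + s₂²/n₂)² / [(s₁²/n₁)²/(n₁-1) + (s₂²/n₂)²/(n₂-1)] ≈ 21.35
t = (x̄₁ - x̄₂) / SE = (71.14 - 80.81) / 4.0967 = -9.67 / 4.0967 = -2.360
p-value = 0.0278

Since p-value > α = 0.01, we fail to reject H₀.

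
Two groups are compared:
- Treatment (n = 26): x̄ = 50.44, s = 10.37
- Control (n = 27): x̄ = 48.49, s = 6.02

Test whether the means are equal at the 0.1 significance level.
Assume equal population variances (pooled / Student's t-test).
Student's two-sample t-test (equal variances):
H₀: μ₁ = μ₂
H₁: μ₁ ≠ μ₂
df = n₁ + n₂ - 2 = 51
Pooled variance s_p² = [(n₁-1)s₁² + (n₂-1)s₂²] / (n₁ + n₂ - 2) = [(25)(10.37²) + (26)(6.02²)] / 51 = 71.1897
SE = √(s_p²(1/n₁ + 1/n₂)) = √(71.1897 × (1/26 + 1/27)) = 2.3183
t = (x̄₁ - x̄₂) / SE = (50.44 - 48.49) / 2.3183 = 1.95 / 2.3183 = 0.841
p-value = 0.4042

Since p-value > α = 0.1, we fail to reject H₀.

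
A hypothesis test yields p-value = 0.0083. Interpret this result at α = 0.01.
Since p = 0.0083 < α = 0.01, reject H₀.
There is sufficient evidence to reject the null hypothesis; the result is statistically significant at the 0.01 level.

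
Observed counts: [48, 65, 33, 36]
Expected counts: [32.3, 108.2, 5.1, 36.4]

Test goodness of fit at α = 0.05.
Chi-square goodness of fit test:
H₀: observed counts match expected distribution
H₁: observed counts differ from expected distribution
df = k - 1 = 3
χ² = Σ(O - E)²/E
   = (48 - 32.3)²/32.3 + (65 - 108.2)²/108.2 + (33 - 5.1)²/5.1 + (36 - 36.4)²/36.4
   = 7.631 + 17.248 + 152.629 + 0.004
   = 177.51
p-value < 0.0001

Since p-value < α = 0.05, we reject H₀.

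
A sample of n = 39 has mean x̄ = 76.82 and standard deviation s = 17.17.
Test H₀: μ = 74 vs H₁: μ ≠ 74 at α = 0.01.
One-sample t-test:
H₀: μ = 74
H₁: μ ≠ 74
df = n - 1 = 38
t = (x̄ - μ₀) / (s/√n) = (76.82 - 74) / (17.17/√39) = 1.026
p-value = 0.3115

Since p-value > α = 0.01, we fail to reject H₀.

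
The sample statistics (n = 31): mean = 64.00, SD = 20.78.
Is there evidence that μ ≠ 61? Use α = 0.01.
One-sample t-test:
H₀: μ = 61
H₁: μ ≠ 61
df = n - 1 = 30
t = (x̄ - μ₀) / (s/√n) = (64.00 - 61) / (20.78/√31) = 0.804
p-value = 0.4278

Since p-value > α = 0.01, we fail to reject H₀.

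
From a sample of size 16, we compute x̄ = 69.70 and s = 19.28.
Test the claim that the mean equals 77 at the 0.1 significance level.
One-sample t-test:
H₀: μ = 77
H₁: μ ≠ 77
df = n - 1 = 15
t = (x̄ - μ₀) / (s/√n) = (69.70 - 77) / (19.28/√16) = -1.515
p-value = 0.1507

Since p-value > α = 0.1, we fail to reject H₀.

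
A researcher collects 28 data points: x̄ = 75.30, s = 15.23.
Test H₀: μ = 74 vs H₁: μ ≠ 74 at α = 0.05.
One-sample t-test:
H₀: μ = 74
H₁: μ ≠ 74
df = n - 1 = 27
t = (x̄ - μ₀) / (s/√n) = (75.30 - 74) / (15.23/√28) = 0.452
p-value = 0.6551

Since p-value > α = 0.05, we fail to reject H₀.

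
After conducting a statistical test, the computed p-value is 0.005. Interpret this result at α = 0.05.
Since p = 0.005 < α = 0.05, reject H₀.
There is sufficient evidence to reject the null hypothesis; the result is statistically significant at the 0.05 level.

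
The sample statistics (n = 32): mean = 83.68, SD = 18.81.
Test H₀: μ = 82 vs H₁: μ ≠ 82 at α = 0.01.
One-sample t-test:
H₀: μ = 82
H₁: μ ≠ 82
df = n - 1 = 31
t = (x̄ - μ₀) / (s/√n) = (83.68 - 82) / (18.81/√32) = 0.505
p-value = 0.6170

Since p-value > α = 0.01, we fail to reject H₀.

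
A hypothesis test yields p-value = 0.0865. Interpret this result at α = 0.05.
Since p = 0.0865 > α = 0.05, fail to reject H₀.
There is insufficient evidence to reject the null hypothesis; the result is not statistically significant at the 0.05 level.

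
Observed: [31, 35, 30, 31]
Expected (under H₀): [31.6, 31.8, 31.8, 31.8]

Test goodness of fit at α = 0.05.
Chi-square goodness of fit test:
H₀: observed counts match expected distribution
H₁: observed counts differ from expected distribution
df = k - 1 = 3
χ² = Σ(O - E)²/E
   = (31 - 31.6)²/31.6 + (35 - 31.8)²/31.8 + (30 - 31.8)²/31.8 + (31 - 31.8)²/31.8
   = 0.011 + 0.322 + 0.102 + 0.020
   = 0.46
p-value = 0.9286

Since p-value > α = 0.05, we fail to reject H₀.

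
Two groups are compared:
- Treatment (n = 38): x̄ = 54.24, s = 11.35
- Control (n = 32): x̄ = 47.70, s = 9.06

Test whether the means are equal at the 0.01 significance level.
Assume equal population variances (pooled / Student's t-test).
Student's two-sample t-test (equal variances):
H₀: μ₁ = μ₂
H₁: μ₁ ≠ μ₂
df = n₁ + n₂ - 2 = 68
Pooled variance s_p² = [(n₁-1)s₁² + (n₂-1)s₂²] / (n₁ + n₂ - 2) = [(37)(11.35²) + (31)(9.06²)] / 68 = 107.5151
SE = √(s_p²(1/n₁ + 1/n₂)) = √(107.5151 × (1/38 + 1/32)) = 2.4878
t = (x̄₁ - x̄₂) / SE = (54.24 - 47.70) / 2.4878 = 6.54 / 2.4878 = 2.629
p-value = 0.0106

Since p-value > α = 0.01, we fail to reject H₀.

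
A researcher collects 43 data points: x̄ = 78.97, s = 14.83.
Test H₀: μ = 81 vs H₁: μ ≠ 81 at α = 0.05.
One-sample t-test:
H₀: μ = 81
H₁: μ ≠ 81
df = n - 1 = 42
t = (x̄ - μ₀) / (s/√n) = (78.97 - 81) / (14.83/√43) = -0.898
p-value = 0.3745

Since p-value > α = 0.05, we fail to reject H₀.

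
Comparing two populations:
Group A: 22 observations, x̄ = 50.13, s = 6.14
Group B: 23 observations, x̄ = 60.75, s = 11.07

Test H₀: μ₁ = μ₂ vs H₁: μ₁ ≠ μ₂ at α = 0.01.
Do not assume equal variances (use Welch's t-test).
Welch's two-sample t-test:
H₀: μ₁ = μ₂
H₁: μ₁ ≠ μ₂
s₁²/n₁ = 6.14²/22 = 1.7136,  s₂²/n₂ = 11.07²/23 = 5.3280
SE = √(s₁²/n₁ + s₂²/n₂) = √(1.7136 + 5.3280) = 2.6536
df (Welch-Satterthwaite) = (s₁²/n₁ + s₂²/n₂)² / [(s₁²/n₁)²/(n₁-1) + (s₂²/n₂)²/(n₂-1)] ≈ 34.67
t = (x̄₁ - x̄₂) / SE = (50.13 - 60.75) / 2.6536 = -10.62 / 2.6536 = -4.002
p-value = 0.0003

Since p-value < α = 0.01, we reject H₀.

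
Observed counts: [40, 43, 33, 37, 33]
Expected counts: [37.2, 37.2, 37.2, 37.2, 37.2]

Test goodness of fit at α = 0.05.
Chi-square goodness of fit test:
H₀: observed counts match expected distribution
H₁: observed counts differ from expected distribution
df = k - 1 = 4
χ² = Σ(O - E)²/E
   = (40 - 37.2)²/37.2 + (43 - 37.2)²/37.2 + (33 - 37.2)²/37.2 + (37 - 37.2)²/37.2 + (33 - 37.2)²/37.2
   = 0.211 + 0.904 + 0.474 + 0.001 + 0.474
   = 2.06
p-value = 0.7239

Since p-value > α = 0.05, we fail to reject H₀.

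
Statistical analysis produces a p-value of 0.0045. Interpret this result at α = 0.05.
Since p = 0.0045 < α = 0.05, reject H₀.
There is sufficient evidence to reject the null hypothesis; the result is statistically significant at the 0.05 level.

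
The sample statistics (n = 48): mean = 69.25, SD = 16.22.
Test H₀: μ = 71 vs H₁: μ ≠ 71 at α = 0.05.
One-sample t-test:
H₀: μ = 71
H₁: μ ≠ 71
df = n - 1 = 47
t = (x̄ - μ₀) / (s/√n) = (69.25 - 71) / (16.22/√48) = -0.747
p-value = 0.4585

Since p-value > α = 0.05, we fail to reject H₀.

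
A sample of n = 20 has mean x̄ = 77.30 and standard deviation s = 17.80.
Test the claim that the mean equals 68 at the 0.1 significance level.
One-sample t-test:
H₀: μ = 68
H₁: μ ≠ 68
df = n - 1 = 19
t = (x̄ - μ₀) / (s/√n) = (77.30 - 68) / (17.80/√20) = 2.337
p-value = 0.0306

Since p-value < α = 0.1, we reject H₀.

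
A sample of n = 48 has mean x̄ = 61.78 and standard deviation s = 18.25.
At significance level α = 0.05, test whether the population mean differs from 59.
One-sample t-test:
H₀: μ = 59
H₁: μ ≠ 59
df = n - 1 = 47
t = (x̄ - μ₀) / (s/√n) = (61.78 - 59) / (18.25/√48) = 1.055
p-value = 0.2967

Since p-value > α = 0.05, we fail to reject H₀.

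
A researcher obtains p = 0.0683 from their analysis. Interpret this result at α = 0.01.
Since p = 0.0683 > α = 0.01, fail to reject H₀.
There is insufficient evidence to reject the null hypothesis; the result is not statistically significant at the 0.01 level.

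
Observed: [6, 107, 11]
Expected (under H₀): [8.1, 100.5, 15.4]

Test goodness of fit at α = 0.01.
Chi-square goodness of fit test:
H₀: observed counts match expected distribution
H₁: observed counts differ from expected distribution
df = k - 1 = 2
χ² = Σ(O - E)²/E
   = (6 - 8.1)²/8.1 + (107 - 100.5)²/100.5 + (11 - 15.4)²/15.4
   = 0.544 + 0.420 + 1.257
   = 2.22
p-value = 0.3292

Since p-value > α = 0.01, we fail to reject H₀.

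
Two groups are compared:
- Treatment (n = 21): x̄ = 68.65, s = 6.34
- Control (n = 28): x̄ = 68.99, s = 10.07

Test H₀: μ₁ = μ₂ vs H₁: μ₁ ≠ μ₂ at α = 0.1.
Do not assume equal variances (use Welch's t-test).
Welch's two-sample t-test:
H₀: μ₁ = μ₂
H₁: μ₁ ≠ μ₂
s₁²/n₁ = 6.34²/21 = 1.9141,  s₂²/n₂ = 10.07²/28 = 3.6216
SE = √(s₁²/n₁ + s₂²/n₂) = √(1.9141 + 3.6216) = 2.3528
df (Welch-Satterthwaite) = (s₁²/n₁ + s₂²/n₂)² / [(s₁²/n₁)²/(n₁-1) + (s₂²/n₂)²/(n₂-1)] ≈ 45.81
t = (x̄₁ - x̄₂) / SE = (68.65 - 68.99) / 2.3528 = -0.34 / 2.3528 = -0.145
p-value = 0.8857

Since p-value > α = 0.1, we fail to reject H₀.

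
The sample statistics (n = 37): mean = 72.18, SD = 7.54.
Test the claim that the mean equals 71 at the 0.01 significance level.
One-sample t-test:
H₀: μ = 71
H₁: μ ≠ 71
df = n - 1 = 36
t = (x̄ - μ₀) / (s/√n) = (72.18 - 71) / (7.54/√37) = 0.952
p-value = 0.3475

Since p-value > α = 0.01, we fail to reject H₀.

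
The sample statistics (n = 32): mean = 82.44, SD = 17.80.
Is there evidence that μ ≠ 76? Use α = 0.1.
One-sample t-test:
H₀: μ = 76
H₁: μ ≠ 76
df = n - 1 = 31
t = (x̄ - μ₀) / (s/√n) = (82.44 - 76) / (17.80/√32) = 2.047
p-value = 0.0493

Since p-value < α = 0.1, we reject H₀.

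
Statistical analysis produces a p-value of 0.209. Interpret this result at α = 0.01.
Since p = 0.209 > α = 0.01, fail to reject H₀.
There is insufficient evidence to reject the null hypothesis; the result is not statistically significant at the 0.01 level.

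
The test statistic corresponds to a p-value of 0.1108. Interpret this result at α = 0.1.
Since p = 0.1108 > α = 0.1, fail to reject H₀.
There is insufficient evidence to reject the null hypothesis; the result is not statistically significant at the 0.1 level.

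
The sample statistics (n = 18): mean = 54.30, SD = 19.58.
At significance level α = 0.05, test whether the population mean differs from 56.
One-sample t-test:
H₀: μ = 56
H₁: μ ≠ 56
df = n - 1 = 17
t = (x̄ - μ₀) / (s/√n) = (54.30 - 56) / (19.58/√18) = -0.368
p-value = 0.7172

Since p-value > α = 0.05, we fail to reject H₀.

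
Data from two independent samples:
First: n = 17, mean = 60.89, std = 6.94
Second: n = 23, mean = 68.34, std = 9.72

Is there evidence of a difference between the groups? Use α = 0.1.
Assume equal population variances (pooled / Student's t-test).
Student's two-sample t-test (equal variances):
H₀: μ₁ = μ₂
H₁: μ₁ ≠ μ₂
df = n₁ + n₂ - 2 = 38
Pooled variance s_p² = [(n₁-1)s₁² + (n₂-1)s₂²] / (n₁ + n₂ - 2) = [(16)(6.94²) + (22)(9.72²)] / 38 = 74.9774
SE = √(s_p²(1/n₁ + 1/n₂)) = √(74.9774 × (1/17 + 1/23)) = 2.7695
t = (x̄₁ - x̄₂) / SE = (60.89 - 68.34) / 2.7695 = -7.45 / 2.7695 = -2.690
p-value = 0.0106

Since p-value < α = 0.1, we reject H₀.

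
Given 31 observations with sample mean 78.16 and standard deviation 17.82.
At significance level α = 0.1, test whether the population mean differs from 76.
One-sample t-test:
H₀: μ = 76
H₁: μ ≠ 76
df = n - 1 = 30
t = (x̄ - μ₀) / (s/√n) = (78.16 - 76) / (17.82/√31) = 0.675
p-value = 0.5049

Since p-value > α = 0.1, we fail to reject H₀.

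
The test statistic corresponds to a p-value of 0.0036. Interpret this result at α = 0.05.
Since p = 0.0036 < α = 0.05, reject H₀.
There is sufficient evidence to reject the null hypothesis; the result is statistically significant at the 0.05 level.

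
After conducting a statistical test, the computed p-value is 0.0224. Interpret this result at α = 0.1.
Since p = 0.0224 < α = 0.1, reject H₀.
There is sufficient evidence to reject the null hypothesis; the result is statistically significant at the 0.1 level.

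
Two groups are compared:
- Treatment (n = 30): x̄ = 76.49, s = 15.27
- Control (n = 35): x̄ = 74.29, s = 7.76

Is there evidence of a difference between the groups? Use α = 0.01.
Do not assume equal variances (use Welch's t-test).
Welch's two-sample t-test:
H₀: μ₁ = μ₂
H₁: μ₁ ≠ μ₂
s₁²/n₁ = 15.27²/30 = 7.7724,  s₂²/n₂ = 7.76²/35 = 1.7205
SE = √(s₁²/n₁ + s₂²/n₂) = √(7.7724 + 1.7205) = 3.0811
df (Welch-Satterthwaite) = (s₁²/n₁ + s₂²/n₂)² / [(s₁²/n₁)²/(n₁-1) + (s₂²/n₂)²/(n₂-1)] ≈ 41.52
t = (x̄₁ - x̄₂) / SE = (76.49 - 74.29) / 3.0811 = 2.20 / 3.0811 = 0.714
p-value = 0.4792

Since p-value > α = 0.01, we fail to reject H₀.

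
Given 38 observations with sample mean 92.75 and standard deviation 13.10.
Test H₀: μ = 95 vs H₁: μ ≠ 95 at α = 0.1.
One-sample t-test:
H₀: μ = 95
H₁: μ ≠ 95
df = n - 1 = 37
t = (x̄ - μ₀) / (s/√n) = (92.75 - 95) / (13.10/√38) = -1.059
p-value = 0.2966

Since p-value > α = 0.1, we fail to reject H₀.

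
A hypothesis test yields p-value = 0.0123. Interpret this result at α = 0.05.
Since p = 0.0123 < α = 0.05, reject H₀.
There is sufficient evidence to reject the null hypothesis; the result is statistically significant at the 0.05 level.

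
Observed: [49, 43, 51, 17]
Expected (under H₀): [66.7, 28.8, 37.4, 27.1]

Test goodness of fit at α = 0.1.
Chi-square goodness of fit test:
H₀: observed counts match expected distribution
H₁: observed counts differ from expected distribution
df = k - 1 = 3
χ² = Σ(O - E)²/E
   = (49 - 66.7)²/66.7 + (43 - 28.8)²/28.8 + (51 - 37.4)²/37.4 + (17 - 27.1)²/27.1
   = 4.697 + 7.001 + 4.945 + 3.764
   = 20.41
p-value = 0.0001

Since p-value < α = 0.1, we reject H₀.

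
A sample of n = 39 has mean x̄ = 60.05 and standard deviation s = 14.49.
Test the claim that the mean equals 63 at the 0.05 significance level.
One-sample t-test:
H₀: μ = 63
H₁: μ ≠ 63
df = n - 1 = 38
t = (x̄ - μ₀) / (s/√n) = (60.05 - 63) / (14.49/√39) = -1.271
p-value = 0.2113

Since p-value > α = 0.05, we fail to reject H₀.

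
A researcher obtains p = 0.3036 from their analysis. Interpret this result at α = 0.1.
Since p = 0.3036 > α = 0.1, fail to reject H₀.
There is insufficient evidence to reject the null hypothesis; the result is not statistically significant at the 0.1 level.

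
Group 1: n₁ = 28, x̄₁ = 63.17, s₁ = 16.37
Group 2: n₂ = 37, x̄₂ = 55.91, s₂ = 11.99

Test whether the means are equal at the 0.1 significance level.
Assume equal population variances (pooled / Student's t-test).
Student's two-sample t-test (equal variances):
H₀: μ₁ = μ₂
H₁: μ₁ ≠ μ₂
df = n₁ + n₂ - 2 = 63
Pooled variance s_p² = [(n₁-1)s₁² + (n₂-1)s₂²] / (n₁ + n₂ - 2) = [(27)(16.37²) + (36)(11.99²)] / 63 = 196.9959
SE = √(s_p²(1/n₁ + 1/n₂)) = √(196.9959 × (1/28 + 1/37)) = 3.5156
t = (x̄₁ - x̄₂) / SE = (63.17 - 55.91) / 3.5156 = 7.26 / 3.5156 = 2.065
p-value = 0.0430

Since p-value < α = 0.1, we reject H₀.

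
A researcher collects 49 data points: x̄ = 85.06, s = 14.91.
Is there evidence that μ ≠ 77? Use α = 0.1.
One-sample t-test:
H₀: μ = 77
H₁: μ ≠ 77
df = n - 1 = 48
t = (x̄ - μ₀) / (s/√n) = (85.06 - 77) / (14.91/√49) = 3.784
p-value = 0.0004

Since p-value < α = 0.1, we reject H₀.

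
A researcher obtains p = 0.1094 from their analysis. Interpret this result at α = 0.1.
Since p = 0.1094 > α = 0.1, fail to reject H₀.
There is insufficient evidence to reject the null hypothesis; the result is not statistically significant at the 0.1 level.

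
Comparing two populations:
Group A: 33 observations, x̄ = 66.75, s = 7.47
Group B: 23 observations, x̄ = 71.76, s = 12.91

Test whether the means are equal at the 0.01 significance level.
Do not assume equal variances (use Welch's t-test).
Welch's two-sample t-test:
H₀: μ₁ = μ₂
H₁: μ₁ ≠ μ₂
s₁²/n₁ = 7.47²/33 = 1.6909,  s₂²/n₂ = 12.91²/23 = 7.2464
SE = √(s₁²/n₁ + s₂²/n₂) = √(1.6909 + 7.2464) = 2.9895
df (Welch-Satterthwaite) = (s₁²/n₁ + s₂²/n₂)² / [(s₁²/n₁)²/(n₁-1) + (s₂²/n₂)²/(n₂-1)] ≈ 32.26
t = (x̄₁ - x̄₂) / SE = (66.75 - 71.76) / 2.9895 = -5.01 / 2.9895 = -1.676
p-value = 0.1034

Since p-value > α = 0.01, we fail to reject H₀.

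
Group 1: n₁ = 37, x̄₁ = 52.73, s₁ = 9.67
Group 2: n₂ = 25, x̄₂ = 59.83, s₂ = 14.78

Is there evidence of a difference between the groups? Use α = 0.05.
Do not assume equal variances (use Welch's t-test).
Welch's two-sample t-test:
H₀: μ₁ = μ₂
H₁: μ₁ ≠ μ₂
s₁²/n₁ = 9.67²/37 = 2.5273,  s₂²/n₂ = 14.78²/25 = 8.7379
SE = √(s₁²/n₁ + s₂²/n₂) = √(2.5273 + 8.7379) = 3.3564
df (Welch-Satterthwaite) = (s₁²/n₁ + s₂²/n₂)² / [(s₁²/n₁)²/(n₁-1) + (s₂²/n₂)²/(n₂-1)] ≈ 37.78
t = (x̄₁ - x̄₂) / SE = (52.73 - 59.83) / 3.3564 = -7.10 / 3.3564 = -2.115
p-value = 0.0410

Since p-value < α = 0.05, we reject H₀.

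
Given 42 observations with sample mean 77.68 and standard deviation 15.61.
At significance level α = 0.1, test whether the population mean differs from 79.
One-sample t-test:
H₀: μ = 79
H₁: μ ≠ 79
df = n - 1 = 41
t = (x̄ - μ₀) / (s/√n) = (77.68 - 79) / (15.61/√42) = -0.548
p-value = 0.5867

Since p-value > α = 0.1, we fail to reject H₀.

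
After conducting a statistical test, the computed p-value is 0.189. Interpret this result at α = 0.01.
Since p = 0.189 > α = 0.01, fail to reject H₀.
There is insufficient evidence to reject the null hypothesis; the result is not statistically significant at the 0.01 level.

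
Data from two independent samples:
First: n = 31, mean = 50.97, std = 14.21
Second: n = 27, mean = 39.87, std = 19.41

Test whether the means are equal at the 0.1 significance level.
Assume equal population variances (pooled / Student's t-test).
Student's two-sample t-test (equal variances):
H₀: μ₁ = μ₂
H₁: μ₁ ≠ μ₂
df = n₁ + n₂ - 2 = 56
Pooled variance s_p² = [(n₁-1)s₁² + (n₂-1)s₂²] / (n₁ + n₂ - 2) = [(30)(14.21²) + (26)(19.41²)] / 56 = 283.0924
SE = √(s_p²(1/n₁ + 1/n₂)) = √(283.0924 × (1/31 + 1/27)) = 4.4291
t = (x̄₁ - x̄₂) / SE = (50.97 - 39.87) / 4.4291 = 11.10 / 4.4291 = 2.506
p-value = 0.0151

Since p-value < α = 0.1, we reject H₀.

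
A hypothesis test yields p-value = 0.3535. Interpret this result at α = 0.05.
Since p = 0.3535 > α = 0.05, fail to reject H₀.
There is insufficient evidence to reject the null hypothesis; the result is not statistically significant at the 0.05 level.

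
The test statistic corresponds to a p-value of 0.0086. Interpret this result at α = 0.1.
Since p = 0.0086 < α = 0.1, reject H₀.
There is sufficient evidence to reject the null hypothesis; the result is statistically significant at the 0.1 level.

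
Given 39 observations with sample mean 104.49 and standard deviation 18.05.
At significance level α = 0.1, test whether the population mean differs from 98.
One-sample t-test:
H₀: μ = 98
H₁: μ ≠ 98
df = n - 1 = 38
t = (x̄ - μ₀) / (s/√n) = (104.49 - 98) / (18.05/√39) = 2.245
p-value = 0.0306

Since p-value < α = 0.1, we reject H₀.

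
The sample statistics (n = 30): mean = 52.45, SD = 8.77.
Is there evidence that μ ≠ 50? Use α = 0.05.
One-sample t-test:
H₀: μ = 50
H₁: μ ≠ 50
df = n - 1 = 29
t = (x̄ - μ₀) / (s/√n) = (52.45 - 50) / (8.77/√30) = 1.530
p-value = 0.1368

Since p-value > α = 0.05, we fail to reject H₀.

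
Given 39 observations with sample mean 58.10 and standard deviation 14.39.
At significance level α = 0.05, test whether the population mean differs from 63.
One-sample t-test:
H₀: μ = 63
H₁: μ ≠ 63
df = n - 1 = 38
t = (x̄ - μ₀) / (s/√n) = (58.10 - 63) / (14.39/√39) = -2.127
p-value = 0.0400

Since p-value < α = 0.05, we reject H₀.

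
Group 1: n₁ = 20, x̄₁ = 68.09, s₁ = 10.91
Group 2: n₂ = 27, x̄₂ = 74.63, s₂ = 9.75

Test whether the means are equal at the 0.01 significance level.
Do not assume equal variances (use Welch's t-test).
Welch's two-sample t-test:
H₀: μ₁ = μ₂
H₁: μ₁ ≠ μ₂
s₁²/n₁ = 10.91²/20 = 5.9514,  s₂²/n₂ = 9.75²/27 = 3.5208
SE = √(s₁²/n₁ + s₂²/n₂) = √(5.9514 + 3.5208) = 3.0777
df (Welch-Satterthwaite) = (s₁²/n₁ + s₂²/n₂)² / [(s₁²/n₁)²/(n₁-1) + (s₂²/n₂)²/(n₂-1)] ≈ 38.33
t = (x̄₁ - x̄₂) / SE = (68.09 - 74.63) / 3.0777 = -6.54 / 3.0777 = -2.125
p-value = 0.0401

Since p-value > α = 0.01, we fail to reject H₀.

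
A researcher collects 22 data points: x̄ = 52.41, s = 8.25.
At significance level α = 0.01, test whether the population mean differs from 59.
One-sample t-test:
H₀: μ = 59
H₁: μ ≠ 59
df = n - 1 = 21
t = (x̄ - μ₀) / (s/√n) = (52.41 - 59) / (8.25/√22) = -3.747
p-value = 0.0012

Since p-value < α = 0.01, we reject H₀.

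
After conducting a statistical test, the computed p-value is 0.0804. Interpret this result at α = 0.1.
Since p = 0.0804 < α = 0.1, reject H₀.
There is sufficient evidence to reject the null hypothesis; the result is statistically significant at the 0.1 level.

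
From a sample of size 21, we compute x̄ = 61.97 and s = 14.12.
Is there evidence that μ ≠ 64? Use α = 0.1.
One-sample t-test:
H₀: μ = 64
H₁: μ ≠ 64
df = n - 1 = 20
t = (x̄ - μ₀) / (s/√n) = (61.97 - 64) / (14.12/√21) = -0.659
p-value = 0.5175

Since p-value > α = 0.1, we fail to reject H₀.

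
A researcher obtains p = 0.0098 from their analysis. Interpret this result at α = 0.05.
Since p = 0.0098 < α = 0.05, reject H₀.
There is sufficient evidence to reject the null hypothesis; the result is statistically significant at the 0.05 level.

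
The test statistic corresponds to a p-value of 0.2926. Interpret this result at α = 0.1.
Since p = 0.2926 > α = 0.1, fail to reject H₀.
There is insufficient evidence to reject the null hypothesis; the result is not statistically significant at the 0.1 level.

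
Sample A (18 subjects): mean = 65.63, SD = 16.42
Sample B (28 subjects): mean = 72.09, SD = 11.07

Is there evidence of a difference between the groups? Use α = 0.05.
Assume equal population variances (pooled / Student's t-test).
Student's two-sample t-test (equal variances):
H₀: μ₁ = μ₂
H₁: μ₁ ≠ μ₂
df = n₁ + n₂ - 2 = 44
Pooled variance s_p² = [(n₁-1)s₁² + (n₂-1)s₂²] / (n₁ + n₂ - 2) = [(17)(16.42²) + (27)(11.07²)] / 44 = 179.3680
SE = √(s_p²(1/n₁ + 1/n₂)) = √(179.3680 × (1/18 + 1/28)) = 4.0461
t = (x̄₁ - x̄₂) / SE = (65.63 - 72.09) / 4.0461 = -6.46 / 4.0461 = -1.597
p-value = 0.1175

Since p-value > α = 0.05, we fail to reject H₀.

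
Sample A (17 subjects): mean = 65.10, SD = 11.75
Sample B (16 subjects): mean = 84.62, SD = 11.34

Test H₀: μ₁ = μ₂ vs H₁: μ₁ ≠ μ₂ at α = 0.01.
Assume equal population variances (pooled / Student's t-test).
Student's two-sample t-test (equal variances):
H₀: μ₁ = μ₂
H₁: μ₁ ≠ μ₂
df = n₁ + n₂ - 2 = 31
Pooled variance s_p² = [(n₁-1)s₁² + (n₂-1)s₂²] / (n₁ + n₂ - 2) = [(16)(11.75²) + (15)(11.34²)] / 31 = 133.4817
SE = √(s_p²(1/n₁ + 1/n₂)) = √(133.4817 × (1/17 + 1/16)) = 4.0242
t = (x̄₁ - x̄₂) / SE = (65.10 - 84.62) / 4.0242 = -19.52 / 4.0242 = -4.851
p-value < 0.0001

Since p-value < α = 0.01, we reject H₀.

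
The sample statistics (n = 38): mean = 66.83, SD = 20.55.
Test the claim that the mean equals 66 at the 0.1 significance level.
One-sample t-test:
H₀: μ = 66
H₁: μ ≠ 66
df = n - 1 = 37
t = (x̄ - μ₀) / (s/√n) = (66.83 - 66) / (20.55/√38) = 0.249
p-value = 0.8048

Since p-value > α = 0.1, we fail to reject H₀.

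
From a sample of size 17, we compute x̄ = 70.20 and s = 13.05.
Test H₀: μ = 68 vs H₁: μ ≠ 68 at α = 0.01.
One-sample t-test:
H₀: μ = 68
H₁: μ ≠ 68
df = n - 1 = 16
t = (x̄ - μ₀) / (s/√n) = (70.20 - 68) / (13.05/√17) = 0.695
p-value = 0.4970

Since p-value > α = 0.01, we fail to reject H₀.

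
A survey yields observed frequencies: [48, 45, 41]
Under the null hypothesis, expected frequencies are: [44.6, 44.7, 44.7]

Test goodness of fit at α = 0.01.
Chi-square goodness of fit test:
H₀: observed counts match expected distribution
H₁: observed counts differ from expected distribution
df = k - 1 = 2
χ² = Σ(O - E)²/E
   = (48 - 44.6)²/44.6 + (45 - 44.7)²/44.7 + (41 - 44.7)²/44.7
   = 0.259 + 0.002 + 0.306
   = 0.57
p-value = 0.7530

Since p-value > α = 0.01, we fail to reject H₀.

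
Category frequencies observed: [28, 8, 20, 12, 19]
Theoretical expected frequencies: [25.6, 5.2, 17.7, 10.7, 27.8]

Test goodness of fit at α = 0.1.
Chi-square goodness of fit test:
H₀: observed counts match expected distribution
H₁: observed counts differ from expected distribution
df = k - 1 = 4
χ² = Σ(O - E)²/E
   = (28 - 25.6)²/25.6 + (8 - 5.2)²/5.2 + (20 - 17.7)²/17.7 + (12 - 10.7)²/10.7 + (19 - 27.8)²/27.8
   = 0.225 + 1.508 + 0.299 + 0.158 + 2.786
   = 4.98
p-value = 0.2899

Since p-value > α = 0.1, we fail to reject H₀.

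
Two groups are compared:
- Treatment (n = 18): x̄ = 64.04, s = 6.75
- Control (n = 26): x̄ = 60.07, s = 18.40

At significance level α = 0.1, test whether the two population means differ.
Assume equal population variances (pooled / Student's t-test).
Student's two-sample t-test (equal variances):
H₀: μ₁ = μ₂
H₁: μ₁ ≠ μ₂
df = n₁ + n₂ - 2 = 42
Pooled variance s_p² = [(n₁-1)s₁² + (n₂-1)s₂²] / (n₁ + n₂ - 2) = [(17)(6.75²) + (25)(18.40²)] / 42 = 219.9658
SE = √(s_p²(1/n₁ + 1/n₂)) = √(219.9658 × (1/18 + 1/26)) = 4.5476
t = (x̄₁ - x̄₂) / SE = (64.04 - 60.07) / 4.5476 = 3.97 / 4.5476 = 0.873
p-value = 0.3876

Since p-value > α = 0.1, we fail to reject H₀.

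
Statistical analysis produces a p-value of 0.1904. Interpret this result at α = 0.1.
Since p = 0.1904 > α = 0.1, fail to reject H₀.
There is insufficient evidence to reject the null hypothesis; the result is not statistically significant at the 0.1 level.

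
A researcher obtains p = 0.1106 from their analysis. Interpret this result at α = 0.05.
Since p = 0.1106 > α = 0.05, fail to reject H₀.
There is insufficient evidence to reject the null hypothesis; the result is not statistically significant at the 0.05 level.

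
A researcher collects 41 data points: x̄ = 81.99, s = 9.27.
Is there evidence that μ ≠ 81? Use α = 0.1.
One-sample t-test:
H₀: μ = 81
H₁: μ ≠ 81
df = n - 1 = 40
t = (x̄ - μ₀) / (s/√n) = (81.99 - 81) / (9.27/√41) = 0.684
p-value = 0.4980

Since p-value > α = 0.1, we fail to reject H₀.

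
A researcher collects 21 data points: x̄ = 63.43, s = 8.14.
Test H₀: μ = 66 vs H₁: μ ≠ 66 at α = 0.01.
One-sample t-test:
H₀: μ = 66
H₁: μ ≠ 66
df = n - 1 = 20
t = (x̄ - μ₀) / (s/√n) = (63.43 - 66) / (8.14/√21) = -1.447
p-value = 0.1634

Since p-value > α = 0.01, we fail to reject H₀.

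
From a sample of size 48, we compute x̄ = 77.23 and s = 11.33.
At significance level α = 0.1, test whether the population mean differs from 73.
One-sample t-test:
H₀: μ = 73
H₁: μ ≠ 73
df = n - 1 = 47
t = (x̄ - μ₀) / (s/√n) = (77.23 - 73) / (11.33/√48) = 2.587
p-value = 0.0128

Since p-value < α = 0.1, we reject H₀.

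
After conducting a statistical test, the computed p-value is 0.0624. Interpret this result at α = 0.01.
Since p = 0.0624 > α = 0.01, fail to reject H₀.
There is insufficient evidence to reject the null hypothesis; the result is not statistically significant at the 0.01 level.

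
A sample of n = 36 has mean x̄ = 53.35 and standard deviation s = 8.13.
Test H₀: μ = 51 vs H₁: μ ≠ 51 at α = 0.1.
One-sample t-test:
H₀: μ = 51
H₁: μ ≠ 51
df = n - 1 = 35
t = (x̄ - μ₀) / (s/√n) = (53.35 - 51) / (8.13/√36) = 1.734
p-value = 0.0917

Since p-value < α = 0.1, we reject H₀.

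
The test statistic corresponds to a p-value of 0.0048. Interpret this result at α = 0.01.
Since p = 0.0048 < α = 0.01, reject H₀.
There is sufficient evidence to reject the null hypothesis; the result is statistically significant at the 0.01 level.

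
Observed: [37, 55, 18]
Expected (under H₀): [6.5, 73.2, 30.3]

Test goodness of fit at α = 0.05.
Chi-square goodness of fit test:
H₀: observed counts match expected distribution
H₁: observed counts differ from expected distribution
df = k - 1 = 2
χ² = Σ(O - E)²/E
   = (37 - 6.5)²/6.5 + (55 - 73.2)²/73.2 + (18 - 30.3)²/30.3
   = 143.115 + 4.525 + 4.993
   = 152.63
p-value < 0.0001

Since p-value < α = 0.05, we reject H₀.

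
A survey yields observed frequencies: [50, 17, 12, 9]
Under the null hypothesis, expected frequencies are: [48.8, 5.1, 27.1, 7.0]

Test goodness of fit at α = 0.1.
Chi-square goodness of fit test:
H₀: observed counts match expected distribution
H₁: observed counts differ from expected distribution
df = k - 1 = 3
χ² = Σ(O - E)²/E
   = (50 - 48.8)²/48.8 + (17 - 5.1)²/5.1 + (12 - 27.1)²/27.1 + (9 - 7.0)²/7.0
   = 0.030 + 27.767 + 8.414 + 0.571
   = 36.78
p-value < 0.0001

Since p-value < α = 0.1, we reject H₀.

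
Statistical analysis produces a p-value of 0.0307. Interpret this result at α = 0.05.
Since p = 0.0307 < α = 0.05, reject H₀.
There is sufficient evidence to reject the null hypothesis; the result is statistically significant at the 0.05 level.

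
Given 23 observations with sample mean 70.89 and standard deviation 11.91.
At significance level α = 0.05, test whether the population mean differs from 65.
One-sample t-test:
H₀: μ = 65
H₁: μ ≠ 65
df = n - 1 = 22
t = (x̄ - μ₀) / (s/√n) = (70.89 - 65) / (11.91/√23) = 2.372
p-value = 0.0269

Since p-value < α = 0.05, we reject H₀.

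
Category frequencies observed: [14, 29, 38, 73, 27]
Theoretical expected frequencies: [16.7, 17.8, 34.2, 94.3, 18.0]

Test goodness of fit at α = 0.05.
Chi-square goodness of fit test:
H₀: observed counts match expected distribution
H₁: observed counts differ from expected distribution
df = k - 1 = 4
χ² = Σ(O - E)²/E
   = (14 - 16.7)²/16.7 + (29 - 17.8)²/17.8 + (38 - 34.2)²/34.2 + (73 - 94.3)²/94.3 + (27 - 18.0)²/18.0
   = 0.437 + 7.047 + 0.422 + 4.811 + 4.500
   = 17.22
p-value = 0.0018

Since p-value < α = 0.05, we reject H₀.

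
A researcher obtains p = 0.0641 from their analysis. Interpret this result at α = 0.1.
Since p = 0.0641 < α = 0.1, reject H₀.
There is sufficient evidence to reject the null hypothesis; the result is statistically significant at the 0.1 level.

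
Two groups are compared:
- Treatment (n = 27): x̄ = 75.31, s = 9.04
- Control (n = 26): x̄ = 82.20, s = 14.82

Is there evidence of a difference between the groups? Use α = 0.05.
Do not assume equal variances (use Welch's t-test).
Welch's two-sample t-test:
H₀: μ₁ = μ₂
H₁: μ₁ ≠ μ₂
s₁²/n₁ = 9.04²/27 = 3.0267,  s₂²/n₂ = 14.82²/26 = 8.4474
SE = √(s₁²/n₁ + s₂²/n₂) = √(3.0267 + 8.4474) = 3.3873
df (Welch-Satterthwaite) = (s₁²/n₁ + s₂²/n₂)² / [(s₁²/n₁)²/(n₁-1) + (s₂²/n₂)²/(n₂-1)] ≈ 41.06
t = (x̄₁ - x̄₂) / SE = (75.31 - 82.20) / 3.3873 = -6.89 / 3.3873 = -2.034
p-value = 0.0484

Since p-value < α = 0.05, we reject H₀.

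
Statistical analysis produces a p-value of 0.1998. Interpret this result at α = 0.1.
Since p = 0.1998 > α = 0.1, fail to reject H₀.
There is insufficient evidence to reject the null hypothesis; the result is not statistically significant at the 0.1 level.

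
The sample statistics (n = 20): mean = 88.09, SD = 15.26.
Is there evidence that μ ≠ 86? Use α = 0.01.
One-sample t-test:
H₀: μ = 86
H₁: μ ≠ 86
df = n - 1 = 19
t = (x̄ - μ₀) / (s/√n) = (88.09 - 86) / (15.26/√20) = 0.613
p-value = 0.5475

Since p-value > α = 0.01, we fail to reject H₀.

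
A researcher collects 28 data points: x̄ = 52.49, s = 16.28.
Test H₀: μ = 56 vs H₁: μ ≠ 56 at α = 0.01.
One-sample t-test:
H₀: μ = 56
H₁: μ ≠ 56
df = n - 1 = 27
t = (x̄ - μ₀) / (s/√n) = (52.49 - 56) / (16.28/√28) = -1.141
p-value = 0.2639

Since p-value > α = 0.01, we fail to reject H₀.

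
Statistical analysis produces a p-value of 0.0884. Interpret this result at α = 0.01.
Since p = 0.0884 > α = 0.01, fail to reject H₀.
There is insufficient evidence to reject the null hypothesis; the result is not statistically significant at the 0.01 level.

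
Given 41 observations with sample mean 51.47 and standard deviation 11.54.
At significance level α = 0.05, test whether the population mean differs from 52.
One-sample t-test:
H₀: μ = 52
H₁: μ ≠ 52
df = n - 1 = 40
t = (x̄ - μ₀) / (s/√n) = (51.47 - 52) / (11.54/√41) = -0.294
p-value = 0.7702

Since p-value > α = 0.05, we fail to reject H₀.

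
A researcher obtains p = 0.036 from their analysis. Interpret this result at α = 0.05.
Since p = 0.036 < α = 0.05, reject H₀.
There is sufficient evidence to reject the null hypothesis; the result is statistically significant at the 0.05 level.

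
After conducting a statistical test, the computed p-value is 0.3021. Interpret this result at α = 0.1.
Since p = 0.3021 > α = 0.1, fail to reject H₀.
There is insufficient evidence to reject the null hypothesis; the result is not statistically significant at the 0.1 level.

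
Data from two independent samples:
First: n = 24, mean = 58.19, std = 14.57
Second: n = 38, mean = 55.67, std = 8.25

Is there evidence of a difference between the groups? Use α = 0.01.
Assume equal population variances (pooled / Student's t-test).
Student's two-sample t-test (equal variances):
H₀: μ₁ = μ₂
H₁: μ₁ ≠ μ₂
df = n₁ + n₂ - 2 = 60
Pooled variance s_p² = [(n₁-1)s₁² + (n₂-1)s₂²] / (n₁ + n₂ - 2) = [(23)(14.57²) + (37)(8.25²)] / 60 = 123.3478
SE = √(s_p²(1/n₁ + 1/n₂)) = √(123.3478 × (1/24 + 1/38)) = 2.8958
t = (x̄₁ - x̄₂) / SE = (58.19 - 55.67) / 2.8958 = 2.52 / 2.8958 = 0.870
p-value = 0.3876

Since p-value > α = 0.01, we fail to reject H₀.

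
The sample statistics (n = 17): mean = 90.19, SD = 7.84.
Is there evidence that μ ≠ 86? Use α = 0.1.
One-sample t-test:
H₀: μ = 86
H₁: μ ≠ 86
df = n - 1 = 16
t = (x̄ - μ₀) / (s/√n) = (90.19 - 86) / (7.84/√17) = 2.204
p-value = 0.0426

Since p-value < α = 0.1, we reject H₀.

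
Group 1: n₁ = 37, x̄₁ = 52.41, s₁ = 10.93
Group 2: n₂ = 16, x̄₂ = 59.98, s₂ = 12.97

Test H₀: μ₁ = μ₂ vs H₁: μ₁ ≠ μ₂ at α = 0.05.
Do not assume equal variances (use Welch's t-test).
Welch's two-sample t-test:
H₀: μ₁ = μ₂
H₁: μ₁ ≠ μ₂
s₁²/n₁ = 10.93²/37 = 3.2288,  s₂²/n₂ = 12.97²/16 = 10.5138
SE = √(s₁²/n₁ + s₂²/n₂) = √(3.2288 + 10.5138) = 3.7071
df (Welch-Satterthwaite) = (s₁²/n₁ + s₂²/n₂)² / [(s₁²/n₁)²/(n₁-1) + (s₂²/n₂)²/(n₂-1)] ≈ 24.66
t = (x̄₁ - x̄₂) / SE = (52.41 - 59.98) / 3.7071 = -7.57 / 3.7071 = -2.042
p-value = 0.0520

Since p-value > α = 0.05, we fail to reject H₀.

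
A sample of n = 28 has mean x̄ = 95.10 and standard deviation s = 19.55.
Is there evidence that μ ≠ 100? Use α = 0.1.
One-sample t-test:
H₀: μ = 100
H₁: μ ≠ 100
df = n - 1 = 27
t = (x̄ - μ₀) / (s/√n) = (95.10 - 100) / (19.55/√28) = -1.326
p-value = 0.1959

Since p-value > α = 0.1, we fail to reject H₀.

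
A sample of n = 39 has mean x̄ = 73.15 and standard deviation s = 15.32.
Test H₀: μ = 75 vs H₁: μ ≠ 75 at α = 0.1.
One-sample t-test:
H₀: μ = 75
H₁: μ ≠ 75
df = n - 1 = 38
t = (x̄ - μ₀) / (s/√n) = (73.15 - 75) / (15.32/√39) = -0.754
p-value = 0.4554

Since p-value > α = 0.1, we fail to reject H₀.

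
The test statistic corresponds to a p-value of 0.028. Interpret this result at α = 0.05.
Since p = 0.028 < α = 0.05, reject H₀.
There is sufficient evidence to reject the null hypothesis; the result is statistically significant at the 0.05 level.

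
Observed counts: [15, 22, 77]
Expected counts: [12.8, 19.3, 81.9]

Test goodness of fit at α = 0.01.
Chi-square goodness of fit test:
H₀: observed counts match expected distribution
H₁: observed counts differ from expected distribution
df = k - 1 = 2
χ² = Σ(O - E)²/E
   = (15 - 12.8)²/12.8 + (22 - 19.3)²/19.3 + (77 - 81.9)²/81.9
   = 0.378 + 0.378 + 0.293
   = 1.05
p-value = 0.5918

Since p-value > α = 0.01, we fail to reject H₀.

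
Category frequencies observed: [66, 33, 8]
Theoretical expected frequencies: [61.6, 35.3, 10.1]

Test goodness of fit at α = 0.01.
Chi-square goodness of fit test:
H₀: observed counts match expected distribution
H₁: observed counts differ from expected distribution
df = k - 1 = 2
χ² = Σ(O - E)²/E
   = (66 - 61.6)²/61.6 + (33 - 35.3)²/35.3 + (8 - 10.1)²/10.1
   = 0.314 + 0.150 + 0.437
   = 0.90
p-value = 0.6374

Since p-value > α = 0.01, we fail to reject H₀.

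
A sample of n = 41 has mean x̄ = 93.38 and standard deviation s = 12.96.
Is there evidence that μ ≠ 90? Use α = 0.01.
One-sample t-test:
H₀: μ = 90
H₁: μ ≠ 90
df = n - 1 = 40
t = (x̄ - μ₀) / (s/√n) = (93.38 - 90) / (12.96/√41) = 1.670
p-value = 0.1027

Since p-value > α = 0.01, we fail to reject H₀.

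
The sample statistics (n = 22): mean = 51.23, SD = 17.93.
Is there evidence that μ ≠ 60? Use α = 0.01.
One-sample t-test:
H₀: μ = 60
H₁: μ ≠ 60
df = n - 1 = 21
t = (x̄ - μ₀) / (s/√n) = (51.23 - 60) / (17.93/√22) = -2.294
p-value = 0.0322

Since p-value > α = 0.01, we fail to reject H₀.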